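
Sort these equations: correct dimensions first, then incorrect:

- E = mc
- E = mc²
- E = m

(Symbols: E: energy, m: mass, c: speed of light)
Dimensionally correct: E = mc²
Dimensionally incorrect: E = mc, E = m
Ordered (correct first, then incorrect): E = mc², E = mc, E = m

- E = mc: LHS [L^2 M T^-2], RHS [L M T^-1] → incorrect ✗
- E = mc²: LHS [L^2 M T^-2], RHS [L^2 M T^-2] → correct ✓
- E = m: LHS [L^2 M T^-2], RHS [M] → incorrect ✗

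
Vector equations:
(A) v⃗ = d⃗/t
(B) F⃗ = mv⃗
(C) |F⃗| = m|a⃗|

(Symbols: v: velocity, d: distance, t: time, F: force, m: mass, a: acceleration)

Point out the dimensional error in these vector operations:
(B) F⃗ = mv⃗

(A) v⃗ = d⃗/t: LHS [L T^-1], RHS [L T^-1] ✓ — displacement (vector) divided by time (scalar)
(B) F⃗ = mv⃗: LHS [L M T^-2], RHS [L M T^-1] ✗ — mass times velocity is momentum, not force; should be ma⃗
(C) |F⃗| = m|a⃗|: LHS [L M T^-2], RHS [L M T^-2] ✓ — magnitudes of vectors are scalars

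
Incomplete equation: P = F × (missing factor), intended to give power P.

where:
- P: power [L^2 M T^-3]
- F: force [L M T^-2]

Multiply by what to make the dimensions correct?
v (velocity), dimensions [L T^-1]

P has dimensions [L^2 M T^-3] and F has dimensions [L M T^-2].
The missing factor must have dimensions [L^2 M T^-3] / [L M T^-2] = [L T^-1], i.e. velocity (v).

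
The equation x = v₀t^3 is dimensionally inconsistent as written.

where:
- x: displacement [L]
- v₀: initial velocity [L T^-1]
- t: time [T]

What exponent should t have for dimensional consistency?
The exponent of t should be 1: x = v₀t

The LHS x has dimensions [L]; t has dimensions [T].
As written, the RHS v₀t^3 (exponent 3 on t) has dimensions [L T^2], which does not match.
With exponent 1, the RHS v₀t has dimensions [L], matching the LHS.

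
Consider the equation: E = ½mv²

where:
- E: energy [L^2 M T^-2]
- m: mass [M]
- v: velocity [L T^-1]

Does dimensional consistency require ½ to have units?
No

E has dimensions [L^2 M T^-2] and mv² already has dimensions [L^2 M T^-2], so the equation balances without ½ contributing any dimensions. ½ is a pure (dimensionless) number; changing or removing it would not affect dimensional consistency.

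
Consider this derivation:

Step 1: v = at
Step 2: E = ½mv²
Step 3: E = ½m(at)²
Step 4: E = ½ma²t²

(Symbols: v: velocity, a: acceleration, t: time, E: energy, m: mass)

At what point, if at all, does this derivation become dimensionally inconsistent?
No step introduces an error — all steps are dimensionally consistent.

Step 1: v = at → LHS [L T^-1], RHS [L T^-1] ✓
Step 2: E = ½mv² → LHS [L^2 M T^-2], RHS [L^2 M T^-2] ✓
Step 3: E = ½m(at)² → LHS [L^2 M T^-2], RHS [L^2 M T^-2] ✓
Step 4: E = ½ma²t² → LHS [L^2 M T^-2], RHS [L^2 M T^-2] ✓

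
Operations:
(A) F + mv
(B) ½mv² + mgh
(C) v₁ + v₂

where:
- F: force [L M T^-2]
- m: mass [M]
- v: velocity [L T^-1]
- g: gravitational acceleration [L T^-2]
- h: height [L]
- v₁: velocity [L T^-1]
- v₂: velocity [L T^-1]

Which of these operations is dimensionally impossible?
(A) F + mv

(A) F + mv: F [L M T^-2] and mv [L M T^-1] — different dimensions cannot be added/subtracted ✗
(B) ½mv² + mgh: ½mv² [L^2 M T^-2] and mgh [L^2 M T^-2] — same dimensions ✓
(C) v₁ + v₂: v₁ [L T^-1] and v₂ [L T^-1] — same dimensions ✓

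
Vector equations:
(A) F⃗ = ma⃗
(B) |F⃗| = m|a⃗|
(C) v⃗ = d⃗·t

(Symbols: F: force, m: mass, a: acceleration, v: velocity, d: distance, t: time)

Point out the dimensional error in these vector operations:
(C) v⃗ = d⃗·t

(A) F⃗ = ma⃗: LHS [L M T^-2], RHS [L M T^-2] ✓ — Force and acceleration are vectors, mass is a scalar
(B) |F⃗| = m|a⃗|: LHS [L M T^-2], RHS [L M T^-2] ✓ — magnitudes of vectors are scalars
(C) v⃗ = d⃗·t: LHS [L T^-1], RHS [L T] ✗ — velocity is displacement per time; should be d⃗/t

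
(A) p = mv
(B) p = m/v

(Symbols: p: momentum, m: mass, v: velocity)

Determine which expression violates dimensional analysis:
(B)

(A) p = mv: LHS [L M T^-1], RHS [L M T^-1] ✓
(B) p = m/v: LHS [L M T^-1], RHS [L^-1 M T] ✗

Expression (B) p = m/v is dimensionally incorrect.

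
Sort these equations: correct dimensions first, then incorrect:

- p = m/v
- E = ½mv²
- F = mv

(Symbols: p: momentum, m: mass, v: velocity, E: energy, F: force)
Dimensionally correct: E = ½mv²
Dimensionally incorrect: p = m/v, F = mv
Ordered (correct first, then incorrect): E = ½mv², p = m/v, F = mv

- p = m/v: LHS [L M T^-1], RHS [L^-1 M T] → incorrect ✗
- E = ½mv²: LHS [L^2 M T^-2], RHS [L^2 M T^-2] → correct ✓
- F = mv: LHS [L M T^-2], RHS [L M T^-1] → incorrect ✗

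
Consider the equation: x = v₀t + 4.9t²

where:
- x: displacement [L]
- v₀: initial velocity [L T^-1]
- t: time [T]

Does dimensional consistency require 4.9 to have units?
Yes

x has dimensions [L], while t² alone has dimensions [T^2]. For the equation to balance, the factor 4.9 must carry dimensions [L T^-2] — it is a dimensional constant (a numerical value of a physical quantity with its units suppressed), not a pure number.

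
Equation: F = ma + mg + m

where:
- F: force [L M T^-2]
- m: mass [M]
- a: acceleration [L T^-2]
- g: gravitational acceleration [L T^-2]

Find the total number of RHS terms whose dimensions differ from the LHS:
1

LHS F: [L M T^-2]
- ma: [L M T^-2] ✓
- mg: [L M T^-2] ✓
- m: [M] ✗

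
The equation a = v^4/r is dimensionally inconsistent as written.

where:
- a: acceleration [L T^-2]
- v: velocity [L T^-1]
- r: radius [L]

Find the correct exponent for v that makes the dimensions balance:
The exponent of v should be 2: a = v^2/r

The LHS a has dimensions [L T^-2]; v has dimensions [L T^-1].
As written, the RHS v^4/r (exponent 4 on v) has dimensions [L^3 T^-4], which does not match.
With exponent 2, the RHS v^2/r has dimensions [L T^-2], matching the LHS.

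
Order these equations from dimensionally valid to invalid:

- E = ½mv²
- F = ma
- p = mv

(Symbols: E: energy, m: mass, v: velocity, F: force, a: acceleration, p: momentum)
Dimensionally correct: E = ½mv², F = ma, p = mv
Dimensionally incorrect: none
Ordered (correct first, then incorrect): E = ½mv², F = ma, p = mv

- E = ½mv²: LHS [L^2 M T^-2], RHS [L^2 M T^-2] → correct ✓
- F = ma: LHS [L M T^-2], RHS [L M T^-2] → correct ✓
- p = mv: LHS [L M T^-1], RHS [L M T^-1] → correct ✓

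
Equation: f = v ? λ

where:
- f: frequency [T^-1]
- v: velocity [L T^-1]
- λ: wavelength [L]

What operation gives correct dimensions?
division (÷): f = v ÷ λ

f [T^-1]; v [L T^-1]; λ [L].
v × λ → [L^2 T^-1] ✗
v ÷ λ → [T^-1] ✓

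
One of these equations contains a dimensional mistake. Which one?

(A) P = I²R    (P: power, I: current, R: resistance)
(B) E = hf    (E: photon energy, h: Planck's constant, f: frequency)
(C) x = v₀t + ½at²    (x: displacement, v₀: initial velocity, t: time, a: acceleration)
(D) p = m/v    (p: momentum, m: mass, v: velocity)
(D) p = m/v

The equation (D) p = m/v is dimensionally incorrect.

LHS (p): [L M T^-1]
RHS (m/v): [L^-1 M T] ✗

The dimensions do not match. The other three equations balance.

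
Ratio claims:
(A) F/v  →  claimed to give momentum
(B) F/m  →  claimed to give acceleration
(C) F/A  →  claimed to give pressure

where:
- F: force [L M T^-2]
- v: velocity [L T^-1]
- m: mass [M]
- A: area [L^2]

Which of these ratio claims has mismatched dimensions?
(A) F/v does not give momentum

(A) F/v: [M T^-1] ≠ momentum [L M T^-1] ✗
(B) F/m: [L T^-2] = acceleration [L T^-2] ✓
(C) F/A: [L^-1 M T^-2] = pressure [L^-1 M T^-2] ✓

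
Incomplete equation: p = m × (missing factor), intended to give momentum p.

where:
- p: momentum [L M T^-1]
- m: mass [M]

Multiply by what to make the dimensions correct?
v (velocity), dimensions [L T^-1]

p has dimensions [L M T^-1] and m has dimensions [M].
The missing factor must have dimensions [L M T^-1] / [M] = [L T^-1], i.e. velocity (v).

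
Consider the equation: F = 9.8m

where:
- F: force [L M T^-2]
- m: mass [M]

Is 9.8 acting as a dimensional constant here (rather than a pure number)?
Yes

F has dimensions [L M T^-2], while m alone has dimensions [M]. For the equation to balance, the factor 9.8 must carry dimensions [L T^-2] — it is a dimensional constant (a numerical value of a physical quantity with its units suppressed), not a pure number.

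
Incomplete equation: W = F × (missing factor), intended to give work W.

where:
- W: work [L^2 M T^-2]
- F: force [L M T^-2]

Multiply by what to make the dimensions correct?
d (distance), dimensions [L]

W has dimensions [L^2 M T^-2] and F has dimensions [L M T^-2].
The missing factor must have dimensions [L^2 M T^-2] / [L M T^-2] = [L], i.e. distance (d).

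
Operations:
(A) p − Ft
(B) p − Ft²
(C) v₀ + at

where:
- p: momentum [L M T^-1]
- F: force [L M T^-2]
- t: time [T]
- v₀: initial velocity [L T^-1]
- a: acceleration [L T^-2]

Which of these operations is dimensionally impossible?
(B) p − Ft²

(A) p − Ft: p [L M T^-1] and Ft [L M T^-1] — same dimensions ✓
(B) p − Ft²: p [L M T^-1] and Ft² [L M] — different dimensions cannot be added/subtracted ✗
(C) v₀ + at: v₀ [L T^-1] and at [L T^-1] — same dimensions ✓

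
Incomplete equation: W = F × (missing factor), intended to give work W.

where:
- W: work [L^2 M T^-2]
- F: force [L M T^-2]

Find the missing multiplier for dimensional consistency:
d (distance), dimensions [L]

W has dimensions [L^2 M T^-2] and F has dimensions [L M T^-2].
The missing factor must have dimensions [L^2 M T^-2] / [L M T^-2] = [L], i.e. distance (d).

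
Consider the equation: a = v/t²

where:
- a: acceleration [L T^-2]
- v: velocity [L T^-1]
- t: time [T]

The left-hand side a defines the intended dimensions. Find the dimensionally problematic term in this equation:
The right-hand side term v/t²

a has dimensions [L T^-2], but v/t² has dimensions [L T^-3], so the term v/t² is dimensionally wrong for a.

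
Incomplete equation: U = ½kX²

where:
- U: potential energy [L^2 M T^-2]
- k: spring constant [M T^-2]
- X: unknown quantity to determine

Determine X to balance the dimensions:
X = x (displacement), dimensions [L]

U has dimensions [L^2 M T^-2]; the rest of the RHS (½k) has dimensions [M T^-2].
So X² must have dimensions [L^2], i.e. X has dimensions [L] — X = x (displacement).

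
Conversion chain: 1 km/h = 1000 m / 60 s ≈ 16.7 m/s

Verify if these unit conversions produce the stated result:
The chain is incorrect (it contains an error).

Incorrect: 1 h = 3600 s, not 60 s (1 km/h ≈ 0.278 m/s)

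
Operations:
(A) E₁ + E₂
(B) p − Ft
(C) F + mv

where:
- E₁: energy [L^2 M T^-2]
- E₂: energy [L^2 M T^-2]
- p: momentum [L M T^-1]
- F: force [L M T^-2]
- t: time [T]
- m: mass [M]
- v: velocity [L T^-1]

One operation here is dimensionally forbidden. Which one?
(C) F + mv

(A) E₁ + E₂: E₁ [L^2 M T^-2] and E₂ [L^2 M T^-2] — same dimensions ✓
(B) p − Ft: p [L M T^-1] and Ft [L M T^-1] — same dimensions ✓
(C) F + mv: F [L M T^-2] and mv [L M T^-1] — different dimensions cannot be added/subtracted ✗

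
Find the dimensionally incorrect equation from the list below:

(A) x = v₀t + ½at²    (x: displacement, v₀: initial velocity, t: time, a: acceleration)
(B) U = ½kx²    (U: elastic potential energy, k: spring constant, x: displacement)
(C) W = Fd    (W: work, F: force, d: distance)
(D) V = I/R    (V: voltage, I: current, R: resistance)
(D) V = I/R

The equation (D) V = I/R is dimensionally incorrect.

LHS (V): [I^-1 L^2 M T^-3]
RHS (I/R): [I^3 L^-2 M^-1 T^3] ✗

The dimensions do not match. The other three equations balance.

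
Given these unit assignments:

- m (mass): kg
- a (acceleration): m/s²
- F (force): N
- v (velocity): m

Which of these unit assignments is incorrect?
v

The variable v (velocity) should have units m/s, not m.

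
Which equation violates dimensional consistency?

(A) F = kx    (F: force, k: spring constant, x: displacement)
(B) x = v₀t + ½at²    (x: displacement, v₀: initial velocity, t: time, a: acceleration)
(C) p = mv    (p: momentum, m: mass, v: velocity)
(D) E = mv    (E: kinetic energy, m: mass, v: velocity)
(D) E = mv

The equation (D) E = mv is dimensionally incorrect.

LHS (E): [L^2 M T^-2]
RHS (mv): [L M T^-1] ✗

The dimensions do not match. The other three equations balance.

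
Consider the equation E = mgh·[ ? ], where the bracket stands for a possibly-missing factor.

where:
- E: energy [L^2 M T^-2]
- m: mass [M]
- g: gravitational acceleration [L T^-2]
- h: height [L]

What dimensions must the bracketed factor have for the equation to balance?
Nothing is missing — the bracketed factor must be dimensionless.

E has dimensions [L^2 M T^-2] and mgh already has dimensions [L^2 M T^-2], so E = mgh is dimensionally complete.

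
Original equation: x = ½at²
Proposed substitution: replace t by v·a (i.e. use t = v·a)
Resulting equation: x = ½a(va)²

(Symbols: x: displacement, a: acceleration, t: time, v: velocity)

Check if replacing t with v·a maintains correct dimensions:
No

[t] = [T] and [v·a] = [L^2 T^-3]. These differ, so the substitution replaces a quantity by one of different dimensions and the result x = ½a(va)² has LHS [L] vs RHS [L^5 T^-8] — inconsistent.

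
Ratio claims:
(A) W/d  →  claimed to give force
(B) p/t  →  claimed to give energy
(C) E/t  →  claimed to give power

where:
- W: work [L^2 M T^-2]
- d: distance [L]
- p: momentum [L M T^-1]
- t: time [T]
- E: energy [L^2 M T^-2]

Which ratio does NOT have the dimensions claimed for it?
(B) p/t does not give energy

(A) W/d: [L M T^-2] = force [L M T^-2] ✓
(B) p/t: [L M T^-2] ≠ energy [L^2 M T^-2] ✗
(C) E/t: [L^2 M T^-3] = power [L^2 M T^-3] ✓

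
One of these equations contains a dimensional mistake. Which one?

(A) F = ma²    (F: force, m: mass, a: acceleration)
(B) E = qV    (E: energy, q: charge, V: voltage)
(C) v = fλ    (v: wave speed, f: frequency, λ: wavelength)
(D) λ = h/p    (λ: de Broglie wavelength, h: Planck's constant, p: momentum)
(A) F = ma²

The equation (A) F = ma² is dimensionally incorrect.

LHS (F): [L M T^-2]
RHS (ma²): [L^2 M T^-4] ✗

The dimensions do not match. The other three equations balance.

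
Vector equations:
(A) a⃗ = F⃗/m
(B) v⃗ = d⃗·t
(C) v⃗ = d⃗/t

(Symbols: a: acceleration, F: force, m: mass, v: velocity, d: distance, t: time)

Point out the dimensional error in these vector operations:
(B) v⃗ = d⃗·t

(A) a⃗ = F⃗/m: LHS [L T^-2], RHS [L T^-2] ✓ — force (vector) divided by mass (scalar)
(B) v⃗ = d⃗·t: LHS [L T^-1], RHS [L T] ✗ — velocity is displacement per time; should be d⃗/t
(C) v⃗ = d⃗/t: LHS [L T^-1], RHS [L T^-1] ✓ — displacement (vector) divided by time (scalar)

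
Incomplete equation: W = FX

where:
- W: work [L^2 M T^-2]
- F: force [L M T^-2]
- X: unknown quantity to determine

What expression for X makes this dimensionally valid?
X = d (distance), dimensions [L]

W has dimensions [L^2 M T^-2]; the rest of the RHS (F) has dimensions [L M T^-2].
So X must have dimensions [L] — X = d (distance).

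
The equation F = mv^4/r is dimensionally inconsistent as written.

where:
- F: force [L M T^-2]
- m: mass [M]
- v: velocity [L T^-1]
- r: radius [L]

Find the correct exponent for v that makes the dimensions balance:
The exponent of v should be 2: F = mv^2/r

The LHS F has dimensions [L M T^-2]; v has dimensions [L T^-1].
As written, the RHS mv^4/r (exponent 4 on v) has dimensions [L^3 M T^-4], which does not match.
With exponent 2, the RHS mv^2/r has dimensions [L M T^-2], matching the LHS.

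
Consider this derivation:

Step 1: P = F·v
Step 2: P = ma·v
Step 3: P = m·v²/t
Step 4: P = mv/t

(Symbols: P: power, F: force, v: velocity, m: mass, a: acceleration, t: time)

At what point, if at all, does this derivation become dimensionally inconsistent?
Step 4

Step 1: P = F·v → LHS [L^2 M T^-3], RHS [L^2 M T^-3] ✓
Step 2: P = ma·v → LHS [L^2 M T^-3], RHS [L^2 M T^-3] ✓
Step 3: P = m·v²/t → LHS [L^2 M T^-3], RHS [L^2 M T^-3] ✓
Step 4: P = mv/t → LHS [L^2 M T^-3], RHS [L M T^-2] ✗

The first dimensional inconsistency appears in step 4: P = mv/t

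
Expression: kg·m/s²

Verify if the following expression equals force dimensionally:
Yes

The expression kg·m/s² has dimensions [L M T^-2], which is exactly force [L M T^-2].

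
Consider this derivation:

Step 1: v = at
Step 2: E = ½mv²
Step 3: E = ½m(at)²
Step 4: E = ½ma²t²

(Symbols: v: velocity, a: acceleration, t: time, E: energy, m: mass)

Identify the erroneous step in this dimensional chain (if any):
No step introduces an error — all steps are dimensionally consistent.

Step 1: v = at → LHS [L T^-1], RHS [L T^-1] ✓
Step 2: E = ½mv² → LHS [L^2 M T^-2], RHS [L^2 M T^-2] ✓
Step 3: E = ½m(at)² → LHS [L^2 M T^-2], RHS [L^2 M T^-2] ✓
Step 4: E = ½ma²t² → LHS [L^2 M T^-2], RHS [L^2 M T^-2] ✓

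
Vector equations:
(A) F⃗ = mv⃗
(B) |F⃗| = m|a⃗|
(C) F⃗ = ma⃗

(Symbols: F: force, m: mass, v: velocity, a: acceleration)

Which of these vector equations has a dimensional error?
(A) F⃗ = mv⃗

(A) F⃗ = mv⃗: LHS [L M T^-2], RHS [L M T^-1] ✗ — mass times velocity is momentum, not force; should be ma⃗
(B) |F⃗| = m|a⃗|: LHS [L M T^-2], RHS [L M T^-2] ✓ — magnitudes of vectors are scalars
(C) F⃗ = ma⃗: LHS [L M T^-2], RHS [L M T^-2] ✓ — Force and acceleration are vectors, mass is a scalar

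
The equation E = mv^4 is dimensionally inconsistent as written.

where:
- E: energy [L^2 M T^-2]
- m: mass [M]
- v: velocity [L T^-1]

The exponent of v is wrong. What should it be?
The exponent of v should be 2: E = mv^2

The LHS E has dimensions [L^2 M T^-2]; v has dimensions [L T^-1].
As written, the RHS mv^4 (exponent 4 on v) has dimensions [L^4 M T^-4], which does not match.
With exponent 2, the RHS mv^2 has dimensions [L^2 M T^-2], matching the LHS.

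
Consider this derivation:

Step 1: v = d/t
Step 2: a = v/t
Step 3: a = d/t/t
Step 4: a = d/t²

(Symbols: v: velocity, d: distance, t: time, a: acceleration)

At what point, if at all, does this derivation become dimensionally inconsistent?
No step introduces an error — all steps are dimensionally consistent.

Step 1: v = d/t → LHS [L T^-1], RHS [L T^-1] ✓
Step 2: a = v/t → LHS [L T^-2], RHS [L T^-2] ✓
Step 3: a = d/t/t → LHS [L T^-2], RHS [L T^-2] ✓
Step 4: a = d/t² → LHS [L T^-2], RHS [L T^-2] ✓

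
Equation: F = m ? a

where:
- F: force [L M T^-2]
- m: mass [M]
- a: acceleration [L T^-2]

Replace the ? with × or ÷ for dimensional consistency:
multiplication (×): F = m × a

F [L M T^-2]; m [M]; a [L T^-2].
m × a → [L M T^-2] ✓
m ÷ a → [L^-1 M T^2] ✗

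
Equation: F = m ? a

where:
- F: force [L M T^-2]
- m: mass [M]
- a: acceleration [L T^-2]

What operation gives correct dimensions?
multiplication (×): F = m × a

F [L M T^-2]; m [M]; a [L T^-2].
m × a → [L M T^-2] ✓
m ÷ a → [L^-1 M T^2] ✗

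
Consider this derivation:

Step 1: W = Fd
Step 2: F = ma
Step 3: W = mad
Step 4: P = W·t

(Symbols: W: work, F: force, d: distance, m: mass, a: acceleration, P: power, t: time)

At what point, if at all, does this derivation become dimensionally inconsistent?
Step 4

Step 1: W = Fd → LHS [L^2 M T^-2], RHS [L^2 M T^-2] ✓
Step 2: F = ma → LHS [L M T^-2], RHS [L M T^-2] ✓
Step 3: W = mad → LHS [L^2 M T^-2], RHS [L^2 M T^-2] ✓
Step 4: P = W·t → LHS [L^2 M T^-3], RHS [L^2 M T^-1] ✗

The first dimensional inconsistency appears in step 4: P = W·t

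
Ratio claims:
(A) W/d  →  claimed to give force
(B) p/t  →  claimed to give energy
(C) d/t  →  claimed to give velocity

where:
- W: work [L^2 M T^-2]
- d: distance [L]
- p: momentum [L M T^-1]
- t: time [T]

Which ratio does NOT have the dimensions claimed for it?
(B) p/t does not give energy

(A) W/d: [L M T^-2] = force [L M T^-2] ✓
(B) p/t: [L M T^-2] ≠ energy [L^2 M T^-2] ✗
(C) d/t: [L T^-1] = velocity [L T^-1] ✓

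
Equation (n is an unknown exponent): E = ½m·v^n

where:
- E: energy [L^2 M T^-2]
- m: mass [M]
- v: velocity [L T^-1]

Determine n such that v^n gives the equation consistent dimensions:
n = 2

E has dimensions [L^2 M T^-2]; v has dimensions [L T^-1].
The rest of the RHS has dimensions [M], so v^n must supply [L^2 T^-2].
With n = 2: ½m·v^2 has dimensions [L^2 M T^-2], matching the LHS ✓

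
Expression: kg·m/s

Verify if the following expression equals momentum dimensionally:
Yes

The expression kg·m/s has dimensions [L M T^-1], which is exactly momentum [L M T^-1].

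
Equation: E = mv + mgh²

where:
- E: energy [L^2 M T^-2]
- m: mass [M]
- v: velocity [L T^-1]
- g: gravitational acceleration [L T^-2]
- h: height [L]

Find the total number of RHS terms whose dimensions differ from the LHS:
2

LHS E: [L^2 M T^-2]
- mv: [L M T^-1] ✗
- mgh²: [L^3 M T^-2] ✗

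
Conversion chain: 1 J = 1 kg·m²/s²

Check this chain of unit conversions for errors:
The chain is correct (no errors).

Correct: Joule is defined as kg·m²/s²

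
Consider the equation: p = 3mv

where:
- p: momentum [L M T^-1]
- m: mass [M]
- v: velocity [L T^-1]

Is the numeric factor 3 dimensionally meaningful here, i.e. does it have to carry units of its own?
No

p has dimensions [L M T^-1] and mv already has dimensions [L M T^-1], so the equation balances without 3 contributing any dimensions. 3 is a pure (dimensionless) number; changing or removing it would not affect dimensional consistency.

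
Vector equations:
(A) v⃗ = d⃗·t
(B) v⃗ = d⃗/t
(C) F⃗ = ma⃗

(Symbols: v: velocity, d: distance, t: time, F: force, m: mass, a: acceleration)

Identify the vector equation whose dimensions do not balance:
(A) v⃗ = d⃗·t

(A) v⃗ = d⃗·t: LHS [L T^-1], RHS [L T] ✗ — velocity is displacement per time; should be d⃗/t
(B) v⃗ = d⃗/t: LHS [L T^-1], RHS [L T^-1] ✓ — displacement (vector) divided by time (scalar)
(C) F⃗ = ma⃗: LHS [L M T^-2], RHS [L M T^-2] ✓ — Force and acceleration are vectors, mass is a scalar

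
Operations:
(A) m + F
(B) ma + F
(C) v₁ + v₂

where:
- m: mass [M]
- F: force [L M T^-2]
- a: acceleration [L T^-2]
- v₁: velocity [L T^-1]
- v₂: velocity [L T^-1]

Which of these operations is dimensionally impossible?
(A) m + F

(A) m + F: m [M] and F [L M T^-2] — different dimensions cannot be added/subtracted ✗
(B) ma + F: ma [L M T^-2] and F [L M T^-2] — same dimensions ✓
(C) v₁ + v₂: v₁ [L T^-1] and v₂ [L T^-1] — same dimensions ✓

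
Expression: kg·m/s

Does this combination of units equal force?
No

The expression kg·m/s has dimensions [L M T^-1], but force has dimensions [L M T^-2].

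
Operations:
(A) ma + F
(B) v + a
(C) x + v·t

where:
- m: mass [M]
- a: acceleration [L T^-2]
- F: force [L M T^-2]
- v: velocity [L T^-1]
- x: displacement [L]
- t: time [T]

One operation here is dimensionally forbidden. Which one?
(B) v + a

(A) ma + F: ma [L M T^-2] and F [L M T^-2] — same dimensions ✓
(B) v + a: v [L T^-1] and a [L T^-2] — different dimensions cannot be added/subtracted ✗
(C) x + v·t: x [L] and v·t [L] — same dimensions ✓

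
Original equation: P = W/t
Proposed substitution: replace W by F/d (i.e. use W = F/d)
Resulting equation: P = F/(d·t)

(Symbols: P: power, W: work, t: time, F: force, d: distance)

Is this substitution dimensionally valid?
No

[W] = [L^2 M T^-2] and [F/d] = [M T^-2]. These differ, so the substitution replaces a quantity by one of different dimensions and the result P = F/(d·t) has LHS [L^2 M T^-3] vs RHS [M T^-3] — inconsistent.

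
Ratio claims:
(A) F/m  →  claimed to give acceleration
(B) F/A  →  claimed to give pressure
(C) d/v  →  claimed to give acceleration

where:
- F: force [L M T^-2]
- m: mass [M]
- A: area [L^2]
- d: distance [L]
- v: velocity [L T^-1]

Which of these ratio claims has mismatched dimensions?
(C) d/v does not give acceleration

(A) F/m: [L T^-2] = acceleration [L T^-2] ✓
(B) F/A: [L^-1 M T^-2] = pressure [L^-1 M T^-2] ✓
(C) d/v: [T] ≠ acceleration [L T^-2] ✗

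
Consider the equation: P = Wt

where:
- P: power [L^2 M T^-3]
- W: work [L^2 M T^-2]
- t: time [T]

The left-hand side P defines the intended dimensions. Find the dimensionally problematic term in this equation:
The right-hand side term Wt

P has dimensions [L^2 M T^-3], but Wt has dimensions [L^2 M T^-1], so the term Wt is dimensionally wrong for P.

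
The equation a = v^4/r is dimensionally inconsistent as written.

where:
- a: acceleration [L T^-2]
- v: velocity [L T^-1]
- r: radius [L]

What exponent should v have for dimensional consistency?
The exponent of v should be 2: a = v^2/r

The LHS a has dimensions [L T^-2]; v has dimensions [L T^-1].
As written, the RHS v^4/r (exponent 4 on v) has dimensions [L^3 T^-4], which does not match.
With exponent 2, the RHS v^2/r has dimensions [L T^-2], matching the LHS.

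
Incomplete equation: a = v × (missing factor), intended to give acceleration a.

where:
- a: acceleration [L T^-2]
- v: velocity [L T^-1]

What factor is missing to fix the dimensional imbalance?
1/t (inverse time), dimensions [T^-1]

a has dimensions [L T^-2] and v has dimensions [L T^-1].
The missing factor must have dimensions [L T^-2] / [L T^-1] = [T^-1], i.e. inverse time (1/t).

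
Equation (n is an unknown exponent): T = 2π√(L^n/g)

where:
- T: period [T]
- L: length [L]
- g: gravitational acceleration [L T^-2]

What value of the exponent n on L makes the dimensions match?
n = 1

T has dimensions [T]; L has dimensions [L].
With n = 1: 2π√(L^1/g) has dimensions [T], matching the LHS ✓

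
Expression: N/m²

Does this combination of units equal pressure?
Yes

The expression N/m² has dimensions [L^-1 M T^-2], which is exactly pressure [L^-1 M T^-2].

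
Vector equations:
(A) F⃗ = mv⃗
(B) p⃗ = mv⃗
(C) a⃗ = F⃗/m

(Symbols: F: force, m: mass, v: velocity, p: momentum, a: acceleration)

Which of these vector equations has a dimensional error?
(A) F⃗ = mv⃗

(A) F⃗ = mv⃗: LHS [L M T^-2], RHS [L M T^-1] ✗ — mass times velocity is momentum, not force; should be ma⃗
(B) p⃗ = mv⃗: LHS [L M T^-1], RHS [L M T^-1] ✓ — mass (scalar) times velocity (vector)
(C) a⃗ = F⃗/m: LHS [L T^-2], RHS [L T^-2] ✓ — force (vector) divided by mass (scalar)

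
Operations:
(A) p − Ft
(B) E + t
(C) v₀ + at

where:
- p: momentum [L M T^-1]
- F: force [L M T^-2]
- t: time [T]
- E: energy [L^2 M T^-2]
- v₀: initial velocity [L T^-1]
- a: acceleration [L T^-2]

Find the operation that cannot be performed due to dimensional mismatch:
(B) E + t

(A) p − Ft: p [L M T^-1] and Ft [L M T^-1] — same dimensions ✓
(B) E + t: E [L^2 M T^-2] and t [T] — different dimensions cannot be added/subtracted ✗
(C) v₀ + at: v₀ [L T^-1] and at [L T^-1] — same dimensions ✓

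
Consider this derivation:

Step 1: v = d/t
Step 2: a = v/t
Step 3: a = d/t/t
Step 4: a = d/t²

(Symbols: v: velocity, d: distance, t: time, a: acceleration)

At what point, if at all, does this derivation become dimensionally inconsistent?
No step introduces an error — all steps are dimensionally consistent.

Step 1: v = d/t → LHS [L T^-1], RHS [L T^-1] ✓
Step 2: a = v/t → LHS [L T^-2], RHS [L T^-2] ✓
Step 3: a = d/t/t → LHS [L T^-2], RHS [L T^-2] ✓
Step 4: a = d/t² → LHS [L T^-2], RHS [L T^-2] ✓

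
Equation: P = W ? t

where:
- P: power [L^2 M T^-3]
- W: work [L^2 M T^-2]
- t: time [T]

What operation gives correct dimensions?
division (÷): P = W ÷ t

P [L^2 M T^-3]; W [L^2 M T^-2]; t [T].
W × t → [L^2 M T^-1] ✗
W ÷ t → [L^2 M T^-3] ✓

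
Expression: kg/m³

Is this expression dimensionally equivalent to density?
Yes

The expression kg/m³ has dimensions [L^-3 M], which is exactly density [L^-3 M].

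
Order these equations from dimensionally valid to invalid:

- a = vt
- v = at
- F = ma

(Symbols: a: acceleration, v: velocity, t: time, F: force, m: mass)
Dimensionally correct: v = at, F = ma
Dimensionally incorrect: a = vt
Ordered (correct first, then incorrect): v = at, F = ma, a = vt

- a = vt: LHS [L T^-2], RHS [L] → incorrect ✗
- v = at: LHS [L T^-1], RHS [L T^-1] → correct ✓
- F = ma: LHS [L M T^-2], RHS [L M T^-2] → correct ✓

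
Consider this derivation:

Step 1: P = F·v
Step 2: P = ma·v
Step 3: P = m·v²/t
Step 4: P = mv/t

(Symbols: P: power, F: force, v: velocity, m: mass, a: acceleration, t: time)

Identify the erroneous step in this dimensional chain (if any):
Step 4

Step 1: P = F·v → LHS [L^2 M T^-3], RHS [L^2 M T^-3] ✓
Step 2: P = ma·v → LHS [L^2 M T^-3], RHS [L^2 M T^-3] ✓
Step 3: P = m·v²/t → LHS [L^2 M T^-3], RHS [L^2 M T^-3] ✓
Step 4: P = mv/t → LHS [L^2 M T^-3], RHS [L M T^-2] ✗

The first dimensional inconsistency appears in step 4: P = mv/t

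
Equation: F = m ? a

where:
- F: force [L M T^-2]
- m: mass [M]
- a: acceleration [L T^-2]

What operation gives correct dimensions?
multiplication (×): F = m × a

F [L M T^-2]; m [M]; a [L T^-2].
m × a → [L M T^-2] ✓
m ÷ a → [L^-1 M T^2] ✗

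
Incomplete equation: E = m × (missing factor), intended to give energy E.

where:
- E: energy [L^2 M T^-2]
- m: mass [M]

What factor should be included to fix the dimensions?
v² (velocity squared), dimensions [L^2 T^-2]

E has dimensions [L^2 M T^-2] and m has dimensions [M].
The missing factor must have dimensions [L^2 M T^-2] / [M] = [L^2 T^-2], i.e. velocity squared (v²).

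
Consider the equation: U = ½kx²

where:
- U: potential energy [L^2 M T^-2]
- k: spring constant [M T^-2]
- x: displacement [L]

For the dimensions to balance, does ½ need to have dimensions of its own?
No

U has dimensions [L^2 M T^-2] and kx² already has dimensions [L^2 M T^-2], so the equation balances without ½ contributing any dimensions. ½ is a pure (dimensionless) number; changing or removing it would not affect dimensional consistency.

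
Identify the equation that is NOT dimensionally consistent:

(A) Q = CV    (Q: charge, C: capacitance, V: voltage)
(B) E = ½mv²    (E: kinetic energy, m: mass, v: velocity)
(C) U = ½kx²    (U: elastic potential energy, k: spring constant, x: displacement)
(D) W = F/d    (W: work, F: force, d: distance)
(D) W = F/d

The equation (D) W = F/d is dimensionally incorrect.

LHS (W): [L^2 M T^-2]
RHS (F/d): [M T^-2] ✗

The dimensions do not match. The other three equations balance.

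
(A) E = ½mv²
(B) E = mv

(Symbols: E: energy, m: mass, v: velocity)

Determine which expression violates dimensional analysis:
(B)

(A) E = ½mv²: LHS [L^2 M T^-2], RHS [L^2 M T^-2] ✓
(B) E = mv: LHS [L^2 M T^-2], RHS [L M T^-1] ✗

Expression (B) E = mv is dimensionally incorrect.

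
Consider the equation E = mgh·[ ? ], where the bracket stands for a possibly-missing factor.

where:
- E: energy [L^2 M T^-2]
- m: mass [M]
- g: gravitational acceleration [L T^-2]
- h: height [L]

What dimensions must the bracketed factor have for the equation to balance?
Nothing is missing — the bracketed factor must be dimensionless.

E has dimensions [L^2 M T^-2] and mgh already has dimensions [L^2 M T^-2], so E = mgh is dimensionally complete.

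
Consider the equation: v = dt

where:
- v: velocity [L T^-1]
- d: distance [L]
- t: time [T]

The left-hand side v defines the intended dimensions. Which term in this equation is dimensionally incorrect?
The right-hand side term dt

v has dimensions [L T^-1], but dt has dimensions [L T], so the term dt is dimensionally wrong for v.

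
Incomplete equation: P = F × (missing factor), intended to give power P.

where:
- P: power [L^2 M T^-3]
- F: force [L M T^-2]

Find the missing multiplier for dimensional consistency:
v (velocity), dimensions [L T^-1]

P has dimensions [L^2 M T^-3] and F has dimensions [L M T^-2].
The missing factor must have dimensions [L^2 M T^-3] / [L M T^-2] = [L T^-1], i.e. velocity (v).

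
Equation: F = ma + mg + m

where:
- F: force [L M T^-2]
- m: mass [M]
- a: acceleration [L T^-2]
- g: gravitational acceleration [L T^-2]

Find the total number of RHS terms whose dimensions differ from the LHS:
1

LHS F: [L M T^-2]
- ma: [L M T^-2] ✓
- mg: [L M T^-2] ✓
- m: [M] ✗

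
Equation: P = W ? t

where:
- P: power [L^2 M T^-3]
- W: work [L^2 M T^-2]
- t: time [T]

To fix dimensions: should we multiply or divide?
division (÷): P = W ÷ t

P [L^2 M T^-3]; W [L^2 M T^-2]; t [T].
W × t → [L^2 M T^-1] ✗
W ÷ t → [L^2 M T^-3] ✓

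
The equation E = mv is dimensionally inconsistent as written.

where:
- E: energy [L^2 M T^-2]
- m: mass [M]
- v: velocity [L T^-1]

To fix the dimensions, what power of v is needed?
The exponent of v should be 2: E = mv^2

The LHS E has dimensions [L^2 M T^-2]; v has dimensions [L T^-1].
As written, the RHS mv (exponent 1 on v) has dimensions [L M T^-1], which does not match.
With exponent 2, the RHS mv^2 has dimensions [L^2 M T^-2], matching the LHS.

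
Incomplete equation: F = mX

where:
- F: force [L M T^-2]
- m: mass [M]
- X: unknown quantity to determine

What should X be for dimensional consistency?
X = a (acceleration), dimensions [L T^-2]

F has dimensions [L M T^-2]; the rest of the RHS (m) has dimensions [M].
So X must have dimensions [L T^-2] — X = a (acceleration).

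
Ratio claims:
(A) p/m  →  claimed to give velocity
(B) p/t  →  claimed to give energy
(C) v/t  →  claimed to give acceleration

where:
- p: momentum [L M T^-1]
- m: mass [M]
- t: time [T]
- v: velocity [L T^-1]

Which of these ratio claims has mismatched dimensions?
(B) p/t does not give energy

(A) p/m: [L T^-1] = velocity [L T^-1] ✓
(B) p/t: [L M T^-2] ≠ energy [L^2 M T^-2] ✗
(C) v/t: [L T^-2] = acceleration [L T^-2] ✓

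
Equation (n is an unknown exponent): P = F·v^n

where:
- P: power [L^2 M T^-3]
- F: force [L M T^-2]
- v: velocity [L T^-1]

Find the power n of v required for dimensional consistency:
n = 1

P has dimensions [L^2 M T^-3]; v has dimensions [L T^-1].
The rest of the RHS has dimensions [L M T^-2], so v^n must supply [L T^-1].
With n = 1: F·v^1 has dimensions [L^2 M T^-3], matching the LHS ✓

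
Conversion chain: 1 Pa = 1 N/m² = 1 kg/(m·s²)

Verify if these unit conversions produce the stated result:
The chain is correct (no errors).

Correct: Pascal is Newton per square meter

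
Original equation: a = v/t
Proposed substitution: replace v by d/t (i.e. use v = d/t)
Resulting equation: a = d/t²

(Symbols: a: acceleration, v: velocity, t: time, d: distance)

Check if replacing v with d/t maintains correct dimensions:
Yes

[v] = [L T^-1] and [d/t] = [L T^-1]. These match, so the substitution replaces a quantity by one of the same dimensions and the result a = d/t² has LHS [L T^-2] vs RHS [L T^-2] — still consistent.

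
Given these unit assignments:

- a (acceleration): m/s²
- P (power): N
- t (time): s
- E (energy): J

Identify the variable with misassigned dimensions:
P

The variable P (power) should have units W, not N.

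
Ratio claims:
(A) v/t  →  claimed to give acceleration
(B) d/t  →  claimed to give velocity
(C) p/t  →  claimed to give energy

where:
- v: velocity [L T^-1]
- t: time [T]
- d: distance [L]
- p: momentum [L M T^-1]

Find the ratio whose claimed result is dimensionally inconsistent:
(C) p/t does not give energy

(A) v/t: [L T^-2] = acceleration [L T^-2] ✓
(B) d/t: [L T^-1] = velocity [L T^-1] ✓
(C) p/t: [L M T^-2] ≠ energy [L^2 M T^-2] ✗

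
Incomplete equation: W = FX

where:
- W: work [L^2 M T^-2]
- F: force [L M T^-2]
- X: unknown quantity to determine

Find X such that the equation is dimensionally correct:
X = d (distance), dimensions [L]

W has dimensions [L^2 M T^-2]; the rest of the RHS (F) has dimensions [L M T^-2].
So X must have dimensions [L] — X = d (distance).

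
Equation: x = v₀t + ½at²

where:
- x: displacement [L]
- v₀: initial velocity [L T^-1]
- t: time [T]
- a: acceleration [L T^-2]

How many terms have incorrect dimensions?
0

LHS x: [L]
- v₀t: [L] ✓
- ½at²: [L] ✓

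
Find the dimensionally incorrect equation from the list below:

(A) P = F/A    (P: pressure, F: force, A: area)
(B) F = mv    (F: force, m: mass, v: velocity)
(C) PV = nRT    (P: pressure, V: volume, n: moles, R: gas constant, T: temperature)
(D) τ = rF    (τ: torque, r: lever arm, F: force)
(B) F = mv

The equation (B) F = mv is dimensionally incorrect.

LHS (F): [L M T^-2]
RHS (mv): [L M T^-1] ✗

The dimensions do not match. The other three equations balance.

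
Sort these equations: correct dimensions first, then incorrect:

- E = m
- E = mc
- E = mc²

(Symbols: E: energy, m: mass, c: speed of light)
Dimensionally correct: E = mc²
Dimensionally incorrect: E = m, E = mc
Ordered (correct first, then incorrect): E = mc², E = m, E = mc

- E = m: LHS [L^2 M T^-2], RHS [M] → incorrect ✗
- E = mc: LHS [L^2 M T^-2], RHS [L M T^-1] → incorrect ✗
- E = mc²: LHS [L^2 M T^-2], RHS [L^2 M T^-2] → correct ✓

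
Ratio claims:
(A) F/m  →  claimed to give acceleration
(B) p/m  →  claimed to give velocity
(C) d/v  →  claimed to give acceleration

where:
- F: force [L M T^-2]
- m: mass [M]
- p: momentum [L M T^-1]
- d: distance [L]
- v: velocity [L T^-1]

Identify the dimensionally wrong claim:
(C) d/v does not give acceleration

(A) F/m: [L T^-2] = acceleration [L T^-2] ✓
(B) p/m: [L T^-1] = velocity [L T^-1] ✓
(C) d/v: [T] ≠ acceleration [L T^-2] ✗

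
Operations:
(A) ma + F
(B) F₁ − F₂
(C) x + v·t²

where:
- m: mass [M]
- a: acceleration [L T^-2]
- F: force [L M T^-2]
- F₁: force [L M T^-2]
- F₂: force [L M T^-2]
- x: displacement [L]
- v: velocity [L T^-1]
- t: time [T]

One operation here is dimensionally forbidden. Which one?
(C) x + v·t²

(A) ma + F: ma [L M T^-2] and F [L M T^-2] — same dimensions ✓
(B) F₁ − F₂: F₁ [L M T^-2] and F₂ [L M T^-2] — same dimensions ✓
(C) x + v·t²: x [L] and v·t² [L T] — different dimensions cannot be added/subtracted ✗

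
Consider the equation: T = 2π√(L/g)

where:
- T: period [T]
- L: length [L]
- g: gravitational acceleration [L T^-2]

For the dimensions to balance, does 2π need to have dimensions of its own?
No

T has dimensions [T] and √(L/g) already has dimensions [T], so the equation balances without 2π contributing any dimensions. 2π is a pure (dimensionless) number; changing or removing it would not affect dimensional consistency.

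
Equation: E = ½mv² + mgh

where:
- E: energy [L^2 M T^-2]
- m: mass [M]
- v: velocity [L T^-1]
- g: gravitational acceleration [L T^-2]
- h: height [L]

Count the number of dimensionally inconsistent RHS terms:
0

LHS E: [L^2 M T^-2]
- ½mv²: [L^2 M T^-2] ✓
- mgh: [L^2 M T^-2] ✓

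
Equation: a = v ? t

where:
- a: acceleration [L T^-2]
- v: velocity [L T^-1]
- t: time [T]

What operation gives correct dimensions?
division (÷): a = v ÷ t

a [L T^-2]; v [L T^-1]; t [T].
v × t → [L] ✗
v ÷ t → [L T^-2] ✓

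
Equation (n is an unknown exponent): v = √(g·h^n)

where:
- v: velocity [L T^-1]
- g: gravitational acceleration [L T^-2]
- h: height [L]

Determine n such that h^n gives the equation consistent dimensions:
n = 1

v has dimensions [L T^-1]; h has dimensions [L].
With n = 1: √(g·h^1) has dimensions [L T^-1], matching the LHS ✓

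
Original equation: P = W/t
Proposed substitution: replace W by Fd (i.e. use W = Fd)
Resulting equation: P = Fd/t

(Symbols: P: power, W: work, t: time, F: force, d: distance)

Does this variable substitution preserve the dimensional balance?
Yes

[W] = [L^2 M T^-2] and [Fd] = [L^2 M T^-2]. These match, so the substitution replaces a quantity by one of the same dimensions and the result P = Fd/t has LHS [L^2 M T^-3] vs RHS [L^2 M T^-3] — still consistent.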